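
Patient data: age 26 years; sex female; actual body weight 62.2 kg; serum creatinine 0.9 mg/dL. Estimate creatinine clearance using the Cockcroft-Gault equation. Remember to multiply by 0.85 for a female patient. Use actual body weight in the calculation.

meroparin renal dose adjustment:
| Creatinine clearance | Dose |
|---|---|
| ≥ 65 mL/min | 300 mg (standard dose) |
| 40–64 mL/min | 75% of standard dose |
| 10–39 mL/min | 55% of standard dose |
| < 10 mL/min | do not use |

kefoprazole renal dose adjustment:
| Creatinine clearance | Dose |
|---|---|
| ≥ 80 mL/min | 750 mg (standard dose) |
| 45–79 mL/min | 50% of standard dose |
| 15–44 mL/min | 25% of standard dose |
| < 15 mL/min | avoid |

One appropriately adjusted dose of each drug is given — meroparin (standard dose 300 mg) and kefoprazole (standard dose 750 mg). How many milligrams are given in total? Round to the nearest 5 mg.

1050 mg

CrCl = (140 − 26) × 62.2 / (72 × 0.9) × 0.85 = 7090.8 / 64.80 × 0.85 ≈ 93.0 mL/min
CrCl ≈ 93 mL/min.
meroparin: ≥ 65 mL/min → 100% of 300 mg = 300 mg.
kefoprazole: ≥ 80 mL/min → 100% of 750 mg = 750 mg.
Total = 300 + 750 = 1050 mg.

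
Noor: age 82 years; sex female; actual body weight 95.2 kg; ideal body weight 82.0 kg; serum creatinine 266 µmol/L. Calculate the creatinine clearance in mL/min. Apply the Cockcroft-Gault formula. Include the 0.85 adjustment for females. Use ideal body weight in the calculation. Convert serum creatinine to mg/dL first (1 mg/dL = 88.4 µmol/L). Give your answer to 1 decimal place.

18.7 mL/min

SCr = 266 / 88.4 = 3.009 mg/dL
CrCl = (140 − 82) × 82 / (72 × 3.009) × 0.85 = 4756.0 / 216.65 × 0.85 ≈ 18.7 mL/min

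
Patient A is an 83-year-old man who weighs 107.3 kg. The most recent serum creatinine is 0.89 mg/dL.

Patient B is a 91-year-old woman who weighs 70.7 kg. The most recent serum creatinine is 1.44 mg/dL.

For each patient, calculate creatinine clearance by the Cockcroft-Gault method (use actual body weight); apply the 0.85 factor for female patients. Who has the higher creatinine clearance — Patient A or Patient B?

Patient A

Patient A: CrCl = (140 − 83) × 107.3 / (72 × 0.89) = 6116.1 / 64.08 ≈ 95.4 mL/min
Patient B: CrCl = (140 − 91) × 70.7 / (72 × 1.44) × 0.85 = 3464.3 / 103.68 × 0.85 ≈ 28.4 mL/min
95.4 vs 28.4 mL/min → Patient A is higher.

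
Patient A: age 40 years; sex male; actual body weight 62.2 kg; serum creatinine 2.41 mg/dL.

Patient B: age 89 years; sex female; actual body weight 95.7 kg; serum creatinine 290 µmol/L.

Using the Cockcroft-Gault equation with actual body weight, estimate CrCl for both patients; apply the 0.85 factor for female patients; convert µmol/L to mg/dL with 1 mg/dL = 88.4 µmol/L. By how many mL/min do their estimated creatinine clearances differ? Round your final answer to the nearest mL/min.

18 mL/min

Patient A: CrCl = (140 − 40) × 62.2 / (72 × 2.41) = 6220.0 / 173.52 ≈ 35.8 mL/min
Patient B: SCr = 290 / 88.4 = 3.281 mg/dL
Patient B: CrCl = (140 − 89) × 95.7 / (72 × 3.281) × 0.85 = 4880.7 / 236.23 × 0.85 ≈ 17.6 mL/min
|35.8 − 17.6| = 18.2 mL/min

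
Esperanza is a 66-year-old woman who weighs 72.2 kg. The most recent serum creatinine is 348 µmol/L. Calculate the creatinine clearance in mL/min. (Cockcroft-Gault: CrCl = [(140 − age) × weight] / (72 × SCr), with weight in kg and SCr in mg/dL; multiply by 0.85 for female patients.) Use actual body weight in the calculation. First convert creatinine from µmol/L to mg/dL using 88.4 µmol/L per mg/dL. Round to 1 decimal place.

SCr = 348 / 88.4 = 3.937 mg/dL
CrCl = (140 − 66) × 72.2 / (72 × 3.937) × 0.85 = 5342.8 / 283.46 × 0.85 ≈ 16.0 mL/min

16.0 mL/min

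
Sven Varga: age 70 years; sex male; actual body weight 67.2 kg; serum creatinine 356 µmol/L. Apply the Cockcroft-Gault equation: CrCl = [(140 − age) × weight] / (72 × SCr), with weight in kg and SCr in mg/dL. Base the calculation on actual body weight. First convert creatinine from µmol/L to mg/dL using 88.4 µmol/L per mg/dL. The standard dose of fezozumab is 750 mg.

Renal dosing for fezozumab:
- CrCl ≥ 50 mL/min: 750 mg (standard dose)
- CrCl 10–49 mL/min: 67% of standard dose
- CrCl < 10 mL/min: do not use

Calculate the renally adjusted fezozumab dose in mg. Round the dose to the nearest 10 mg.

500 mg

SCr = 356 / 88.4 = 4.027 mg/dL
CrCl = (140 − 70) × 67.2 / (72 × 4.027) = 4704.0 / 289.94 ≈ 16.2 mL/min
CrCl ≈ 16 mL/min → bracket 10–49 mL/min.
67% of 750 mg = 502.5 mg → 500 mg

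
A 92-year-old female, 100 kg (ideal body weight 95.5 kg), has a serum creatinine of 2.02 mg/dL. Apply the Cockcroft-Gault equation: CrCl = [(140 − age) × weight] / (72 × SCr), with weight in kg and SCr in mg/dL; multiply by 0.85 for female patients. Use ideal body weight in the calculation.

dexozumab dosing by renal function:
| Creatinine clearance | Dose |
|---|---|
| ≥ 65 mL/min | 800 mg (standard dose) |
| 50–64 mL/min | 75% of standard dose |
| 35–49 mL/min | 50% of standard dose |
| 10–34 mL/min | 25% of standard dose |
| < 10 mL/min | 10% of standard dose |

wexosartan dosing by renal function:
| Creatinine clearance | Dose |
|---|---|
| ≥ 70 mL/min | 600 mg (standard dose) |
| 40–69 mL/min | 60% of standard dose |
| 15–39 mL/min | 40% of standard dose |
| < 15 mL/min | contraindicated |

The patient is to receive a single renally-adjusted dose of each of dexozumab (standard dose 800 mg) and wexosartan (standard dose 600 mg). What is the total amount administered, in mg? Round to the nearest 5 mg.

440 mg

CrCl = (140 − 92) × 95.5 / (72 × 2.02) × 0.85 = 4584.0 / 145.44 × 0.85 ≈ 26.8 mL/min
CrCl ≈ 27 mL/min.
dexozumab: 10–34 mL/min → 25% of 800 mg = 200 mg.
wexosartan: 15–39 mL/min → 40% of 600 mg = 240 mg.
Total = 200 + 240 = 440 mg.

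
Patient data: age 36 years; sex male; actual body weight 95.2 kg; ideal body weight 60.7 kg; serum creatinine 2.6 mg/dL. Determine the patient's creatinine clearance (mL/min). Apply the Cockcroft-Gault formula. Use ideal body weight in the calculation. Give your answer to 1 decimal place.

CrCl = (140 − 36) × 60.7 / (72 × 2.6) = 6312.8 / 187.20 ≈ 33.7 mL/min

33.7 mL/min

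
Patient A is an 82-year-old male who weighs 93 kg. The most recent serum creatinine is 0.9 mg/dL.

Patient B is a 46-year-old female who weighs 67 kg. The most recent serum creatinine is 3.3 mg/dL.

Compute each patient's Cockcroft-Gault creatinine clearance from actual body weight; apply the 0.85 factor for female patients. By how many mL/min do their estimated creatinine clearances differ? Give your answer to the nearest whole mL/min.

Patient A: CrCl = (140 − 82) × 93 / (72 × 0.9) = 5394.0 / 64.80 ≈ 83.2 mL/min
Patient B: CrCl = (140 − 46) × 67 / (72 × 3.3) × 0.85 = 6298.0 / 237.60 × 0.85 ≈ 22.5 mL/min
|83.2 − 22.5| = 60.7 mL/min

61 mL/min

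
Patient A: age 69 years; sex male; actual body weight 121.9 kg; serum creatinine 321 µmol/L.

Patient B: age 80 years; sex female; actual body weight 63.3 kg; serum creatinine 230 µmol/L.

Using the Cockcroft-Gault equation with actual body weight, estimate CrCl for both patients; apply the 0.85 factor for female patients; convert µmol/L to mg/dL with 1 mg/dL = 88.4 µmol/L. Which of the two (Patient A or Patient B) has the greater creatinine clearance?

Patient A

Patient A: SCr = 321 / 88.4 = 3.631 mg/dL
Patient A: CrCl = (140 − 69) × 121.9 / (72 × 3.631) = 8654.9 / 261.43 ≈ 33.1 mL/min
Patient B: SCr = 230 / 88.4 = 2.602 mg/dL
Patient B: CrCl = (140 − 80) × 63.3 / (72 × 2.602) × 0.85 = 3798.0 / 187.34 × 0.85 ≈ 17.2 mL/min
33.1 vs 17.2 mL/min → Patient A is higher.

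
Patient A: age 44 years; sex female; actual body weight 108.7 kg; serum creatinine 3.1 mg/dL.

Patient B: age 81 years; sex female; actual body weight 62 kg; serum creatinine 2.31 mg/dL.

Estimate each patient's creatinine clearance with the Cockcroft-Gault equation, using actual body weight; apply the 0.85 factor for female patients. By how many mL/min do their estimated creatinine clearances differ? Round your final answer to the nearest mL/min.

Patient A: CrCl = (140 − 44) × 108.7 / (72 × 3.1) × 0.85 = 10435.2 / 223.20 × 0.85 ≈ 39.7 mL/min
Patient B: CrCl = (140 − 81) × 62 / (72 × 2.31) × 0.85 = 3658.0 / 166.32 × 0.85 ≈ 18.7 mL/min
|39.7 − 18.7| = 21.0 mL/min

21 mL/min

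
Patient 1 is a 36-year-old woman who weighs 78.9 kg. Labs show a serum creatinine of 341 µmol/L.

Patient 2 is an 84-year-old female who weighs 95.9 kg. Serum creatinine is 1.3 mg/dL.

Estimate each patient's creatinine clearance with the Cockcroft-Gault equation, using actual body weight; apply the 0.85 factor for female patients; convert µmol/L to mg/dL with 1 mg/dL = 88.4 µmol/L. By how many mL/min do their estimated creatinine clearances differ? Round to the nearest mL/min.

24 mL/min

Patient 1: SCr = 341 / 88.4 = 3.857 mg/dL
Patient 1: CrCl = (140 − 36) × 78.9 / (72 × 3.857) × 0.85 = 8205.6 / 277.70 × 0.85 ≈ 25.1 mL/min
Patient 2: CrCl = (140 − 84) × 95.9 / (72 × 1.3) × 0.85 = 5370.4 / 93.60 × 0.85 ≈ 48.8 mL/min
|25.1 − 48.8| = 23.7 mL/min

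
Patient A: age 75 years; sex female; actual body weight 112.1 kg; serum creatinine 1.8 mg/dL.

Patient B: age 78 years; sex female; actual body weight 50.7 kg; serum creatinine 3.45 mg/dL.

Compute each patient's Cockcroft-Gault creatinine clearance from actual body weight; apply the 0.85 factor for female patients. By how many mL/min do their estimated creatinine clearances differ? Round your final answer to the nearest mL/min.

Patient A: CrCl = (140 − 75) × 112.1 / (72 × 1.8) × 0.85 = 7286.5 / 129.60 × 0.85 ≈ 47.8 mL/min
Patient B: CrCl = (140 − 78) × 50.7 / (72 × 3.45) × 0.85 = 3143.4 / 248.40 × 0.85 ≈ 10.8 mL/min
|47.8 − 10.8| = 37.0 mL/min

37 mL/min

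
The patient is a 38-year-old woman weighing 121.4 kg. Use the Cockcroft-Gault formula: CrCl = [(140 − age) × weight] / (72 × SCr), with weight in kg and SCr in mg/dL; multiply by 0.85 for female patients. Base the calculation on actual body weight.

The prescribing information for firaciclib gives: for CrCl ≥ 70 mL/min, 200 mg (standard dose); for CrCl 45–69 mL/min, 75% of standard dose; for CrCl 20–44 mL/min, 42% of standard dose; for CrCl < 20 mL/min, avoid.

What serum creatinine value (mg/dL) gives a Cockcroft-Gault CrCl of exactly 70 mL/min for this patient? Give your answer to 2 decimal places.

2.09 mg/dL

Standard dose requires CrCl ≥ 70 mL/min.
Set (140 − 38) × 121.4 × 0.85 / (72 × SCr) = 70
SCr = (140 − 38) × 121.4 × 0.85 / (72 × 70) = 2.088 mg/dL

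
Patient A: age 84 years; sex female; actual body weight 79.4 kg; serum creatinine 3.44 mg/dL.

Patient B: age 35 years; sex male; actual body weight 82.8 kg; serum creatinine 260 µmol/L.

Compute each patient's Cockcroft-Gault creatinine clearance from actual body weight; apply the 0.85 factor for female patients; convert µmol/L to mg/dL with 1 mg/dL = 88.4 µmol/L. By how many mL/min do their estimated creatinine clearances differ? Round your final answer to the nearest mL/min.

26 mL/min

Patient A: CrCl = (140 − 84) × 79.4 / (72 × 3.44) × 0.85 = 4446.4 / 247.68 × 0.85 ≈ 15.3 mL/min
Patient B: SCr = 260 / 88.4 = 2.941 mg/dL
Patient B: CrCl = (140 − 35) × 82.8 / (72 × 2.941) = 8694.0 / 211.75 ≈ 41.1 mL/min
|15.3 − 41.1| = 25.8 mL/min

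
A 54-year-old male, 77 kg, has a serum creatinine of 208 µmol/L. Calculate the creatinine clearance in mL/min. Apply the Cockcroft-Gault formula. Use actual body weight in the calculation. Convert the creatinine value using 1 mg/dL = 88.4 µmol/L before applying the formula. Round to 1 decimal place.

SCr = 208 / 88.4 = 2.353 mg/dL
CrCl = (140 − 54) × 77 / (72 × 2.353) = 6622.0 / 169.42 ≈ 39.1 mL/min

39.1 mL/min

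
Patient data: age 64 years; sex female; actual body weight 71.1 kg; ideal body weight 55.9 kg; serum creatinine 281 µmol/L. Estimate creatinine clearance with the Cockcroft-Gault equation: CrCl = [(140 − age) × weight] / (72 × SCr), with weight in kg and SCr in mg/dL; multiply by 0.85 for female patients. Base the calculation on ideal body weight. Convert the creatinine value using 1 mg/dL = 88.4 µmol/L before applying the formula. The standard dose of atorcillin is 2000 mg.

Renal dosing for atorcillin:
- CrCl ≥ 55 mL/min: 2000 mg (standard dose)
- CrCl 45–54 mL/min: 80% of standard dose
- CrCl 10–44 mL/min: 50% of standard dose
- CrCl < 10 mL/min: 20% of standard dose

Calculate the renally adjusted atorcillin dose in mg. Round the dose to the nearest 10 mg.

1000 mg

SCr = 281 / 88.4 = 3.179 mg/dL
CrCl = (140 − 64) × 55.9 / (72 × 3.179) × 0.85 = 4248.4 / 228.89 × 0.85 ≈ 15.8 mL/min
CrCl ≈ 16 mL/min → bracket 10–44 mL/min.
50% of 2000 mg = 1000 mg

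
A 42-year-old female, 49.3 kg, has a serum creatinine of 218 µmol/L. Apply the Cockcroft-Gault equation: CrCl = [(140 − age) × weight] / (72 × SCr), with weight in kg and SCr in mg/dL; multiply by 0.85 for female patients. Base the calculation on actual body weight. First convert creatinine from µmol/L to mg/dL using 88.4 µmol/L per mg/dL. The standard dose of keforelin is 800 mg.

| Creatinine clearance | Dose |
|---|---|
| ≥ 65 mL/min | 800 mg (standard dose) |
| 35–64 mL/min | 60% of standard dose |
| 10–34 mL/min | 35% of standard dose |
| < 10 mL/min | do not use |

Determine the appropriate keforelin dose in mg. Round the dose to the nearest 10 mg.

SCr = 218 / 88.4 = 2.466 mg/dL
CrCl = (140 − 42) × 49.3 / (72 × 2.466) × 0.85 = 4831.4 / 177.55 × 0.85 ≈ 23.1 mL/min
CrCl ≈ 23 mL/min → bracket 10–34 mL/min.
35% of 800 mg = 280 mg

280 mg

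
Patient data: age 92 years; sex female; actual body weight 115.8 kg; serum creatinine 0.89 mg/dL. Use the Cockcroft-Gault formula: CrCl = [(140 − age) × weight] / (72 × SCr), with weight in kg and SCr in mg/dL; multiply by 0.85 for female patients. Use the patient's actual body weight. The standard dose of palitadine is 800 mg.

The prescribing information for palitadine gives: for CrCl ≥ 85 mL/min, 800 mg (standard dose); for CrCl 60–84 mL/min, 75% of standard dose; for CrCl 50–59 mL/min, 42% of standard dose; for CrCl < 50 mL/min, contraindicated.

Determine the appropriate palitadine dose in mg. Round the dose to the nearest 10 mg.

600 mg

CrCl = (140 − 92) × 115.8 / (72 × 0.89) × 0.85 = 5558.4 / 64.08 × 0.85 ≈ 73.7 mL/min
CrCl ≈ 74 mL/min → bracket 60–84 mL/min.
75% of 800 mg = 600 mg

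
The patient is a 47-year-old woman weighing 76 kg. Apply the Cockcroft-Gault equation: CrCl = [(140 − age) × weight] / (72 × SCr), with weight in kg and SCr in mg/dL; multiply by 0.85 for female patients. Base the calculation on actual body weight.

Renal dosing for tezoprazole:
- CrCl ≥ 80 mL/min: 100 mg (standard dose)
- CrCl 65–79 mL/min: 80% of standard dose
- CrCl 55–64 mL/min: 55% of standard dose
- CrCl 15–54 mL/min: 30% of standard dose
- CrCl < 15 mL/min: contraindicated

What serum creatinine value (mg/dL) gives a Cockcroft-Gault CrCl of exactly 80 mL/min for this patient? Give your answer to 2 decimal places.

1.04 mg/dL

Standard dose requires CrCl ≥ 80 mL/min.
Set (140 − 47) × 76 × 0.85 / (72 × SCr) = 80
SCr = (140 − 47) × 76 × 0.85 / (72 × 80) = 1.043 mg/dL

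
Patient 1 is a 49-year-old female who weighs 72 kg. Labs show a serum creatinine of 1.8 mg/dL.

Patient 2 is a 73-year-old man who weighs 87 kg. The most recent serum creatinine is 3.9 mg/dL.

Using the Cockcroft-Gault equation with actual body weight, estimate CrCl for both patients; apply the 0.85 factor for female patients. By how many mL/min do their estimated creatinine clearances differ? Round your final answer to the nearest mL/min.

Patient 1: CrCl = (140 − 49) × 72 / (72 × 1.8) × 0.85 = 6552.0 / 129.60 × 0.85 ≈ 43.0 mL/min
Patient 2: CrCl = (140 − 73) × 87 / (72 × 3.9) = 5829.0 / 280.80 ≈ 20.8 mL/min
|43.0 − 20.8| = 22.2 mL/min

22 mL/min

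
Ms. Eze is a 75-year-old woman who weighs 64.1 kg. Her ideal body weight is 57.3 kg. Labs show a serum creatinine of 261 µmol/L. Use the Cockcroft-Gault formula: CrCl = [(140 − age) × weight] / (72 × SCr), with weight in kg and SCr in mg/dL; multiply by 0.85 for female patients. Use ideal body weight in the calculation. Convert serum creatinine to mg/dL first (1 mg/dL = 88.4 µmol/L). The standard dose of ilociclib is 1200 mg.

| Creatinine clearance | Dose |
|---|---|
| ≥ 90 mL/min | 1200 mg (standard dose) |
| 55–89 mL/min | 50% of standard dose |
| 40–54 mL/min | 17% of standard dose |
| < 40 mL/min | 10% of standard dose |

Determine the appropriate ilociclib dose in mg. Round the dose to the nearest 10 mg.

120 mg

SCr = 261 / 88.4 = 2.952 mg/dL
CrCl = (140 − 75) × 57.3 / (72 × 2.952) × 0.85 = 3724.5 / 212.54 × 0.85 ≈ 14.9 mL/min
CrCl ≈ 15 mL/min → bracket < 40 mL/min.
10% of 1200 mg = 120 mg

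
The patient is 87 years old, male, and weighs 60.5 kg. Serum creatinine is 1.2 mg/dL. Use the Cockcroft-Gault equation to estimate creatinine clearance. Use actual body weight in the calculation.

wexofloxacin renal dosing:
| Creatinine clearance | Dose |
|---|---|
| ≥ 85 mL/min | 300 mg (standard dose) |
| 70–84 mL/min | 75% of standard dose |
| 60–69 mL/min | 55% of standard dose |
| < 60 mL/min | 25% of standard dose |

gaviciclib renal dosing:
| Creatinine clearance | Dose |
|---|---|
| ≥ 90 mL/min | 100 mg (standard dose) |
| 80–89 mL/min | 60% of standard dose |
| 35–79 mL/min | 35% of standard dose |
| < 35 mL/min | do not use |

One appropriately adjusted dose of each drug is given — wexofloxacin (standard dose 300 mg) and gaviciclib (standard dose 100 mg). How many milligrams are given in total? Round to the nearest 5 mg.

CrCl = (140 − 87) × 60.5 / (72 × 1.2) = 3206.5 / 86.40 ≈ 37.1 mL/min
CrCl ≈ 37 mL/min.
wexofloxacin: < 60 mL/min → 25% of 300 mg = 75 mg.
gaviciclib: 35–79 mL/min → 35% of 100 mg = 35 mg.
Total = 75 + 35 = 110 mg.

110 mg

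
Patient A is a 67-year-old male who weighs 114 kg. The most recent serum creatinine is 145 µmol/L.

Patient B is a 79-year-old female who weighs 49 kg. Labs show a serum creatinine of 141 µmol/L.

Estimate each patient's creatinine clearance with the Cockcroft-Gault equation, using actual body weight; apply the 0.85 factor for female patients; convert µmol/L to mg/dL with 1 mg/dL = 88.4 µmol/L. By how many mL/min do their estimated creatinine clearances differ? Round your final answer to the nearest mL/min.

Patient A: SCr = 145 / 88.4 = 1.64 mg/dL
Patient A: CrCl = (140 − 67) × 114 / (72 × 1.64) = 8322.0 / 118.08 ≈ 70.5 mL/min
Patient B: SCr = 141 / 88.4 = 1.595 mg/dL
Patient B: CrCl = (140 − 79) × 49 / (72 × 1.595) × 0.85 = 2989.0 / 114.84 × 0.85 ≈ 22.1 mL/min
|70.5 − 22.1| = 48.4 mL/min

48 mL/min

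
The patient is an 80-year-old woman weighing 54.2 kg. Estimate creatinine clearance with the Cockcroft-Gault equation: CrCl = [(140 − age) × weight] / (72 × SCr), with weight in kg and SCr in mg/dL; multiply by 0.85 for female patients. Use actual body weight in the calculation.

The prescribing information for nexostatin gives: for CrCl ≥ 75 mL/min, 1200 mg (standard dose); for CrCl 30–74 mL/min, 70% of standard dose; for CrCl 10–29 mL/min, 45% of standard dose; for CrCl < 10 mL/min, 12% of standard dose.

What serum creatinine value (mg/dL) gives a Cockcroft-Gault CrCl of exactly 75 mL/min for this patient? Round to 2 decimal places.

0.51 mg/dL

Standard dose requires CrCl ≥ 75 mL/min.
Set (140 − 80) × 54.2 × 0.85 / (72 × SCr) = 75
SCr = (140 − 80) × 54.2 × 0.85 / (72 × 75) = 0.512 mg/dL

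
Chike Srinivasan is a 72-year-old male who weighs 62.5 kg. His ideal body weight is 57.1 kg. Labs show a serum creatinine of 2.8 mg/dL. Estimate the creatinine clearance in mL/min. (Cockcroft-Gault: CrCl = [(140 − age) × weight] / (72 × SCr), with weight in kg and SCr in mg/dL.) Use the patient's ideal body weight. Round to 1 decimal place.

19.3 mL/min

CrCl = (140 − 72) × 57.1 / (72 × 2.8) = 3882.8 / 201.60 ≈ 19.3 mL/min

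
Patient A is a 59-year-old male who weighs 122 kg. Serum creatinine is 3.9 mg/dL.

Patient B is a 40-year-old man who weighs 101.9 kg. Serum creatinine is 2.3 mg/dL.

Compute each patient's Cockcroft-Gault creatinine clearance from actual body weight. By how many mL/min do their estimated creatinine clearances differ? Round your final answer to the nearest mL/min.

26 mL/min

Patient A: CrCl = (140 − 59) × 122 / (72 × 3.9) = 9882.0 / 280.80 ≈ 35.2 mL/min
Patient B: CrCl = (140 − 40) × 101.9 / (72 × 2.3) = 10190.0 / 165.60 ≈ 61.5 mL/min
|35.2 − 61.5| = 26.3 mL/min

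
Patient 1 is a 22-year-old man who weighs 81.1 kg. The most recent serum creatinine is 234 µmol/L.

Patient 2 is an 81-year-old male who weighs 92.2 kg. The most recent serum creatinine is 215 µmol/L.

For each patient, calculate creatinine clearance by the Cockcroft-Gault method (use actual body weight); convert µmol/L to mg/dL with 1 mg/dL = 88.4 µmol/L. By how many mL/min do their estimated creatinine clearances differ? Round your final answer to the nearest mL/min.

Patient 1: SCr = 234 / 88.4 = 2.647 mg/dL
Patient 1: CrCl = (140 − 22) × 81.1 / (72 × 2.647) = 9569.8 / 190.58 ≈ 50.2 mL/min
Patient 2: SCr = 215 / 88.4 = 2.432 mg/dL
Patient 2: CrCl = (140 − 81) × 92.2 / (72 × 2.432) = 5439.8 / 175.10 ≈ 31.1 mL/min
|50.2 − 31.1| = 19.1 mL/min

19 mL/min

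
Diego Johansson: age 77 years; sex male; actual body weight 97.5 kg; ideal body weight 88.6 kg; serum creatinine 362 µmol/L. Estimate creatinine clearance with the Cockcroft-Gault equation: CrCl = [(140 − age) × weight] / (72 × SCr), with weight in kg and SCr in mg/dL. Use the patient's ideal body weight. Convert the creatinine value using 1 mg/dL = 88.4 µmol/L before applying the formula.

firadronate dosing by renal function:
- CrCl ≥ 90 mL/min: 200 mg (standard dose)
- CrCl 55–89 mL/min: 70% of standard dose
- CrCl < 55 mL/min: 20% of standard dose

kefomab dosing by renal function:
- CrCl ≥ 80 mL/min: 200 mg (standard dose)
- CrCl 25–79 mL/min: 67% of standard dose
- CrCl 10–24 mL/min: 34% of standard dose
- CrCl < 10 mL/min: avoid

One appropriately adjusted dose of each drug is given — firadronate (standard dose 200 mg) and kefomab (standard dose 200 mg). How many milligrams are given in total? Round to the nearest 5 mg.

SCr = 362 / 88.4 = 4.095 mg/dL
CrCl = (140 − 77) × 88.6 / (72 × 4.095) = 5581.8 / 294.84 ≈ 18.9 mL/min
CrCl ≈ 19 mL/min.
firadronate: < 55 mL/min → 20% of 200 mg = 40 mg.
kefomab: 10–24 mL/min → 34% of 200 mg = 68 mg.
Total = 40 + 68 = 108 mg.

110 mg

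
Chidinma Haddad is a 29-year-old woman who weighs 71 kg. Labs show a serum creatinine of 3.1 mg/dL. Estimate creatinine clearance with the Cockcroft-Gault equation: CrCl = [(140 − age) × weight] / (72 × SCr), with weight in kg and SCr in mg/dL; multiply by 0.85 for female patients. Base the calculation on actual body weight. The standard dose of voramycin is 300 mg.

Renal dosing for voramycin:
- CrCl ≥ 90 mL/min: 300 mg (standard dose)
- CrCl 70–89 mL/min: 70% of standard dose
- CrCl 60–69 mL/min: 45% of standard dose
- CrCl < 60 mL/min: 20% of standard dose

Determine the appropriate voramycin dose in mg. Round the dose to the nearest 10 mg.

60 mg

CrCl = (140 − 29) × 71 / (72 × 3.1) × 0.85 = 7881.0 / 223.20 × 0.85 ≈ 30.0 mL/min
CrCl ≈ 30 mL/min → bracket < 60 mL/min.
20% of 300 mg = 60 mg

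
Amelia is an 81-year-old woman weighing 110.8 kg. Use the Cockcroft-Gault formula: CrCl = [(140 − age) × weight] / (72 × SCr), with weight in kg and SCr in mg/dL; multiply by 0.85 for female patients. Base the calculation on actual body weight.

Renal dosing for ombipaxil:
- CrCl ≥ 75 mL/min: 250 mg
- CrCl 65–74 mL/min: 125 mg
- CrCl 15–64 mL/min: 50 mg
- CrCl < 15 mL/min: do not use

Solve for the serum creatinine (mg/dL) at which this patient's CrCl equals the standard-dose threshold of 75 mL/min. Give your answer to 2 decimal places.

Standard dose requires CrCl ≥ 75 mL/min.
Set (140 − 81) × 110.8 × 0.85 / (72 × SCr) = 75
SCr = (140 − 81) × 110.8 × 0.85 / (72 × 75) = 1.029 mg/dL

1.03 mg/dL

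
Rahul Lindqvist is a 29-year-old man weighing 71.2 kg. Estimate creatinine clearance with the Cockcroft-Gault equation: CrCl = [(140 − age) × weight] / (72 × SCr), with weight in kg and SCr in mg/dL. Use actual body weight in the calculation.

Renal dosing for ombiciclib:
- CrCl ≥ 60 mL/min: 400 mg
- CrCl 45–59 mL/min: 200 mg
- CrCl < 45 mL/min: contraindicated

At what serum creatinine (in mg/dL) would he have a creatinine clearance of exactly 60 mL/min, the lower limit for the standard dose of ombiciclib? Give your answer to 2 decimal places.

Standard dose requires CrCl ≥ 60 mL/min.
Set (140 − 29) × 71.2 / (72 × SCr) = 60
SCr = (140 − 29) × 71.2 / (72 × 60) = 1.829 mg/dL

1.83 mg/dL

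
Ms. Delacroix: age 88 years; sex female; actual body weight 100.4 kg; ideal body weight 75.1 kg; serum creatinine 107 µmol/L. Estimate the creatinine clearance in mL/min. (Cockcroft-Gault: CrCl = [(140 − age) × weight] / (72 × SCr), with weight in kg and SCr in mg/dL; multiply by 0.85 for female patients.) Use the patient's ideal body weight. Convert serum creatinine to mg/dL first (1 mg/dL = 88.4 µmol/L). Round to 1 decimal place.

38.1 mL/min

SCr = 107 / 88.4 = 1.21 mg/dL
CrCl = (140 − 88) × 75.1 / (72 × 1.21) × 0.85 = 3905.2 / 87.12 × 0.85 ≈ 38.1 mL/min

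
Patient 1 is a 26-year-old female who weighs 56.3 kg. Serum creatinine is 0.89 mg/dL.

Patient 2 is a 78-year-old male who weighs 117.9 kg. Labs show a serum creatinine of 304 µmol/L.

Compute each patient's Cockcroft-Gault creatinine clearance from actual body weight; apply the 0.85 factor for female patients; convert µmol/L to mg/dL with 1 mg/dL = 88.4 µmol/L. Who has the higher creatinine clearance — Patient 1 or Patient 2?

Patient 1

Patient 1: CrCl = (140 − 26) × 56.3 / (72 × 0.89) × 0.85 = 6418.2 / 64.08 × 0.85 ≈ 85.1 mL/min
Patient 2: SCr = 304 / 88.4 = 3.439 mg/dL
Patient 2: CrCl = (140 − 78) × 117.9 / (72 × 3.439) = 7309.8 / 247.61 ≈ 29.5 mL/min
85.1 vs 29.5 mL/min → Patient 1 is higher.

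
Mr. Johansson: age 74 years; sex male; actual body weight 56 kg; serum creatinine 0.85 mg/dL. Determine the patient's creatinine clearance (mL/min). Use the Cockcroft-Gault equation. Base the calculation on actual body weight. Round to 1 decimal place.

CrCl = (140 − 74) × 56 / (72 × 0.85) = 3696.0 / 61.20 ≈ 60.4 mL/min

60.4 mL/min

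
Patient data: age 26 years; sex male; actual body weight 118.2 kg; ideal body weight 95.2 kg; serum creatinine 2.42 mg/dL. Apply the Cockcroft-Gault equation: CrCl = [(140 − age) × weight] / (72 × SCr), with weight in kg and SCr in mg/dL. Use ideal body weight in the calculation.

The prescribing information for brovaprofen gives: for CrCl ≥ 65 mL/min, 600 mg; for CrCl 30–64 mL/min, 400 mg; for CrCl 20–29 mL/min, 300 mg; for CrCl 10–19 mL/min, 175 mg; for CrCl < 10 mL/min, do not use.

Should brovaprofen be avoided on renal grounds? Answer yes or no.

no

CrCl = (140 − 26) × 95.2 / (72 × 2.42) = 10852.8 / 174.24 ≈ 62.3 mL/min
CrCl ≈ 62 mL/min, which is ≥ 10 mL/min.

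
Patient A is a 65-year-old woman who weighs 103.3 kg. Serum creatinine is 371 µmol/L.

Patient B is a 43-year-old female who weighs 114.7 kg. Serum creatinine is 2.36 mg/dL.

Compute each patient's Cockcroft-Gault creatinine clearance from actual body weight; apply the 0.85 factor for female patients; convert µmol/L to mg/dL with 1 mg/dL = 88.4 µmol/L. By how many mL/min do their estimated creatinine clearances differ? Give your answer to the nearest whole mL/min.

Patient A: SCr = 371 / 88.4 = 4.197 mg/dL
Patient A: CrCl = (140 − 65) × 103.3 / (72 × 4.197) × 0.85 = 7747.5 / 302.18 × 0.85 ≈ 21.8 mL/min
Patient B: CrCl = (140 − 43) × 114.7 / (72 × 2.36) × 0.85 = 11125.9 / 169.92 × 0.85 ≈ 55.7 mL/min
|21.8 − 55.7| = 33.9 mL/min

34 mL/min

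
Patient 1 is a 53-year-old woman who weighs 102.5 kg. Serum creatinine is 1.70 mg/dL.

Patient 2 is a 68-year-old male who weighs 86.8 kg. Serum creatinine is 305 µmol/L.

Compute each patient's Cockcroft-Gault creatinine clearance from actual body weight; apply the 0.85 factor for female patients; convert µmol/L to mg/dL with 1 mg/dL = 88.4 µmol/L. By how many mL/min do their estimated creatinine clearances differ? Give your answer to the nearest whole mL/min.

37 mL/min

Patient 1: CrCl = (140 − 53) × 102.5 / (72 × 1.7) × 0.85 = 8917.5 / 122.40 × 0.85 ≈ 61.9 mL/min
Patient 2: SCr = 305 / 88.4 = 3.45 mg/dL
Patient 2: CrCl = (140 − 68) × 86.8 / (72 × 3.45) = 6249.6 / 248.40 ≈ 25.2 mL/min
|61.9 − 25.2| = 36.7 mL/min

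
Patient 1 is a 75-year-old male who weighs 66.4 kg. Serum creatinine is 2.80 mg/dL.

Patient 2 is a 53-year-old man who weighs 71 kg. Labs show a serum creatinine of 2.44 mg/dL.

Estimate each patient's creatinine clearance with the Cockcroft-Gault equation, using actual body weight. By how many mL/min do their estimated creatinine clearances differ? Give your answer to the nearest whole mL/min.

Patient 1: CrCl = (140 − 75) × 66.4 / (72 × 2.8) = 4316.0 / 201.60 ≈ 21.4 mL/min
Patient 2: CrCl = (140 − 53) × 71 / (72 × 2.44) = 6177.0 / 175.68 ≈ 35.2 mL/min
|21.4 − 35.2| = 13.8 mL/min

14 mL/min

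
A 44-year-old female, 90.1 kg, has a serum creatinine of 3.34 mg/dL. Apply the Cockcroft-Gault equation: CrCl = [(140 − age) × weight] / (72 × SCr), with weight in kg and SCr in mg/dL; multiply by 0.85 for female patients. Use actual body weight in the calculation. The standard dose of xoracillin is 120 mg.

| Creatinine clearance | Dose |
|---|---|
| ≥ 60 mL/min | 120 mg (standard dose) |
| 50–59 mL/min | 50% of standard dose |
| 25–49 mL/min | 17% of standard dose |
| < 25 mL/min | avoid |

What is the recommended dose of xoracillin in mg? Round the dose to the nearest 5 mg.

CrCl = (140 − 44) × 90.1 / (72 × 3.34) × 0.85 = 8649.6 / 240.48 × 0.85 ≈ 30.6 mL/min
CrCl ≈ 31 mL/min → bracket 25–49 mL/min.
17% of 120 mg = 20.4 mg → 20 mg

20 mg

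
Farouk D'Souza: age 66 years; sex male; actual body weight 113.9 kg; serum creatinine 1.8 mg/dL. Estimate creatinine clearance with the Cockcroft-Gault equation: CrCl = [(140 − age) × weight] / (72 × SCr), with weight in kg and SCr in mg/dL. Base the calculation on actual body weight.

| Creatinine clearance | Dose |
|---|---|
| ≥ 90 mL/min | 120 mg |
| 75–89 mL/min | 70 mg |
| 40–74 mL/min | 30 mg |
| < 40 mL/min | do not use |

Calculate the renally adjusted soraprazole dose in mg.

30 mg

CrCl = (140 − 66) × 113.9 / (72 × 1.8) = 8428.6 / 129.60 ≈ 65.0 mL/min
CrCl ≈ 65 mL/min → bracket 40–74 mL/min.
Dose for this bracket: 30 mg.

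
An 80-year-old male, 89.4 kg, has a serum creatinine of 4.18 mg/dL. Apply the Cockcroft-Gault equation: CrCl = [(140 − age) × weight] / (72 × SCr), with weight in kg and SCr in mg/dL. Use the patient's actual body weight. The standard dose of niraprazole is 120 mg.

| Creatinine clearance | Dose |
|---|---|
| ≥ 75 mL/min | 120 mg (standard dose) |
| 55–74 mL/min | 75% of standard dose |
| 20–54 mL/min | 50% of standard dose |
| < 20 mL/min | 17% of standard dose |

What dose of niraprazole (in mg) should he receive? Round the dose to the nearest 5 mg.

CrCl = (140 − 80) × 89.4 / (72 × 4.18) = 5364.0 / 300.96 ≈ 17.8 mL/min
CrCl ≈ 18 mL/min → bracket < 20 mL/min.
17% of 120 mg = 20.4 mg → 20 mg

20 mg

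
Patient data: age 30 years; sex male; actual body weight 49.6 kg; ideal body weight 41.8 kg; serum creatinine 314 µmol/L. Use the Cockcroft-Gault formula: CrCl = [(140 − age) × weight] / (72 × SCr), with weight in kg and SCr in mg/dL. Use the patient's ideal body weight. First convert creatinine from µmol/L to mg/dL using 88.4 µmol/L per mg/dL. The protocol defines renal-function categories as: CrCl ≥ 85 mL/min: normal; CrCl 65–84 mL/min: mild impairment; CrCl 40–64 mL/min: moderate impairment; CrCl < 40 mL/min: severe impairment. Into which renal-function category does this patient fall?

severe impairment

SCr = 314 / 88.4 = 3.552 mg/dL
CrCl = (140 − 30) × 41.8 / (72 × 3.552) = 4598.0 / 255.74 ≈ 18.0 mL/min
18 mL/min falls in the 'severe impairment' range.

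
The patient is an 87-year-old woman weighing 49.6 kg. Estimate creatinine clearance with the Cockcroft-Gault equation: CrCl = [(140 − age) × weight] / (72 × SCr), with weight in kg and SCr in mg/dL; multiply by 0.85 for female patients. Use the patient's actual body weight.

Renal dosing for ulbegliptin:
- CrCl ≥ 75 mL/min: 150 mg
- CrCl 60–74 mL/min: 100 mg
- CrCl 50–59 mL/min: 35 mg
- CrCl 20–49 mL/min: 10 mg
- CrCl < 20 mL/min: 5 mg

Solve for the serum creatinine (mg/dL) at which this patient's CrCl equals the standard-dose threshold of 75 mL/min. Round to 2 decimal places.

Standard dose requires CrCl ≥ 75 mL/min.
Set (140 − 87) × 49.6 × 0.85 / (72 × SCr) = 75
SCr = (140 − 87) × 49.6 × 0.85 / (72 × 75) = 0.414 mg/dL

0.41 mg/dL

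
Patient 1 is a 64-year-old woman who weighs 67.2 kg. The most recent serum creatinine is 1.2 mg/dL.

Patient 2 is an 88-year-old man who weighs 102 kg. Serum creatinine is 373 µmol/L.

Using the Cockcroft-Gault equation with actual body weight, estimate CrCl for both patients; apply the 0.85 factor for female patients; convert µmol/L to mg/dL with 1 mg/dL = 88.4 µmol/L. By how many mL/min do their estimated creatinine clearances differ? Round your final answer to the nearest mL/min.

33 mL/min

Patient 1: CrCl = (140 − 64) × 67.2 / (72 × 1.2) × 0.85 = 5107.2 / 86.40 × 0.85 ≈ 50.2 mL/min
Patient 2: SCr = 373 / 88.4 = 4.219 mg/dL
Patient 2: CrCl = (140 − 88) × 102 / (72 × 4.219) = 5304.0 / 303.77 ≈ 17.5 mL/min
|50.2 − 17.5| = 32.7 mL/min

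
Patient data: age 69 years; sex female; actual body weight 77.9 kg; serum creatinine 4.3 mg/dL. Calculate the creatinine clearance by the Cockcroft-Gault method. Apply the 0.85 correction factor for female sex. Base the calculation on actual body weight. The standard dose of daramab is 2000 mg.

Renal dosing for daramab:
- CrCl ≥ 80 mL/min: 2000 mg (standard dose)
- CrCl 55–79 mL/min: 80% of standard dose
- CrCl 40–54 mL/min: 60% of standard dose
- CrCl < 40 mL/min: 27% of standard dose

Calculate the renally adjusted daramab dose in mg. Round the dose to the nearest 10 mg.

CrCl = (140 − 69) × 77.9 / (72 × 4.3) × 0.85 = 5530.9 / 309.60 × 0.85 ≈ 15.2 mL/min
CrCl ≈ 15 mL/min → bracket < 40 mL/min.
27% of 2000 mg = 540 mg

540 mg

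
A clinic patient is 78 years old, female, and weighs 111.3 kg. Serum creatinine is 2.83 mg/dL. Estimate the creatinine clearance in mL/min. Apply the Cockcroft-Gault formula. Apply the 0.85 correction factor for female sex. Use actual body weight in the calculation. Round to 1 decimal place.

CrCl = (140 − 78) × 111.3 / (72 × 2.83) × 0.85 = 6900.6 / 203.76 × 0.85 ≈ 28.8 mL/min

28.8 mL/min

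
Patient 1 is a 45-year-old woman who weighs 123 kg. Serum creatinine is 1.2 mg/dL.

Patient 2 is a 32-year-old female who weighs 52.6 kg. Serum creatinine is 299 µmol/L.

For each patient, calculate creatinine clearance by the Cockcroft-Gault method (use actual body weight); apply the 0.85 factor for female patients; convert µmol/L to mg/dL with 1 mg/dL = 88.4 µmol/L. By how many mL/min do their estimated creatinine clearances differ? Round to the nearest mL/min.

Patient 1: CrCl = (140 − 45) × 123 / (72 × 1.2) × 0.85 = 11685.0 / 86.40 × 0.85 ≈ 115.0 mL/min
Patient 2: SCr = 299 / 88.4 = 3.382 mg/dL
Patient 2: CrCl = (140 − 32) × 52.6 / (72 × 3.382) × 0.85 = 5680.8 / 243.50 × 0.85 ≈ 19.8 mL/min
|115.0 − 19.8| = 95.2 mL/min

95 mL/min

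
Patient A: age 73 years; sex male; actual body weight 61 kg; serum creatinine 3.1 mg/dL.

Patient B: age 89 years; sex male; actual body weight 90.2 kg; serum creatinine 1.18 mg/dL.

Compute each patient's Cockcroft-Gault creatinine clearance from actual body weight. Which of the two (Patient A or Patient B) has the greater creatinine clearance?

Patient B

Patient A: CrCl = (140 − 73) × 61 / (72 × 3.1) = 4087.0 / 223.20 ≈ 18.3 mL/min
Patient B: CrCl = (140 − 89) × 90.2 / (72 × 1.18) = 4600.2 / 84.96 ≈ 54.1 mL/min
18.3 vs 54.1 mL/min → Patient B is higher.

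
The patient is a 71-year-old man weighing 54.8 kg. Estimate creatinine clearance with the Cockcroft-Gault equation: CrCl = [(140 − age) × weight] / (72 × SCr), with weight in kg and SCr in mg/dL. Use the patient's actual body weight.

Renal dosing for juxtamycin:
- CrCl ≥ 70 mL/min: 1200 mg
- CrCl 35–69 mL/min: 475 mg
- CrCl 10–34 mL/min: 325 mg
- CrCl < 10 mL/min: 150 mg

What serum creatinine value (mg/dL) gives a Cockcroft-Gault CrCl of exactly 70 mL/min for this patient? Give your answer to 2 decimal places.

0.75 mg/dL

Standard dose requires CrCl ≥ 70 mL/min.
Set (140 − 71) × 54.8 / (72 × SCr) = 70
SCr = (140 − 71) × 54.8 / (72 × 70) = 0.750 mg/dL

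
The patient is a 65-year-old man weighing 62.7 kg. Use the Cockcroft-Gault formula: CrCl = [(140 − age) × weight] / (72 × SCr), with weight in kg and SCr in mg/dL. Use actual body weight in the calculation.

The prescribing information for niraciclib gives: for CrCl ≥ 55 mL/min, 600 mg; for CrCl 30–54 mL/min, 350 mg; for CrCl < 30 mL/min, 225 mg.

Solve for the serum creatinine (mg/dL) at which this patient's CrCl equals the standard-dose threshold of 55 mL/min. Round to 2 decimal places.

1.19 mg/dL

Standard dose requires CrCl ≥ 55 mL/min.
Set (140 − 65) × 62.7 / (72 × SCr) = 55
SCr = (140 − 65) × 62.7 / (72 × 55) = 1.188 mg/dL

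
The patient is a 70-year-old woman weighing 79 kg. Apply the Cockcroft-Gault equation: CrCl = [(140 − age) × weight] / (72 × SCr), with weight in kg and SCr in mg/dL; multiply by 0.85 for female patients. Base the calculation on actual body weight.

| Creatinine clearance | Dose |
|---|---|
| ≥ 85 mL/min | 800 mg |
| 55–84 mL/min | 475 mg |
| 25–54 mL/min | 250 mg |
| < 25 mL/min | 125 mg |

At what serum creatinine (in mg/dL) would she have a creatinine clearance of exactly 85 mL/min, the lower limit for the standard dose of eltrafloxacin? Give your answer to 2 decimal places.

0.77 mg/dL

Standard dose requires CrCl ≥ 85 mL/min.
Set (140 − 70) × 79 × 0.85 / (72 × SCr) = 85
SCr = (140 − 70) × 79 × 0.85 / (72 × 85) = 0.768 mg/dL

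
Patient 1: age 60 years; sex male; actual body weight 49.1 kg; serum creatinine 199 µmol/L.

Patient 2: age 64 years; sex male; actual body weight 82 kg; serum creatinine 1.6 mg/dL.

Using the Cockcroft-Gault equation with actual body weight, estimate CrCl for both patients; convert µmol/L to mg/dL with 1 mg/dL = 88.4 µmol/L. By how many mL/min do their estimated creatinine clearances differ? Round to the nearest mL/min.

Patient 1: SCr = 199 / 88.4 = 2.251 mg/dL
Patient 1: CrCl = (140 − 60) × 49.1 / (72 × 2.251) = 3928.0 / 162.07 ≈ 24.2 mL/min
Patient 2: CrCl = (140 − 64) × 82 / (72 × 1.6) = 6232.0 / 115.20 ≈ 54.1 mL/min
|24.2 − 54.1| = 29.9 mL/min

30 mL/min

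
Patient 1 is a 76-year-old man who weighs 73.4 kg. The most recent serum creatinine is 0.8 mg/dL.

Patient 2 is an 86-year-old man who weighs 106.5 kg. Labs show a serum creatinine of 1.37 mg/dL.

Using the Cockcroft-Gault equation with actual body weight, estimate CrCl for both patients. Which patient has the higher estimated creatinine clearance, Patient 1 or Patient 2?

Patient 1

Patient 1: CrCl = (140 − 76) × 73.4 / (72 × 0.8) = 4697.6 / 57.60 ≈ 81.6 mL/min
Patient 2: CrCl = (140 − 86) × 106.5 / (72 × 1.37) = 5751.0 / 98.64 ≈ 58.3 mL/min
81.6 vs 58.3 mL/min → Patient 1 is higher.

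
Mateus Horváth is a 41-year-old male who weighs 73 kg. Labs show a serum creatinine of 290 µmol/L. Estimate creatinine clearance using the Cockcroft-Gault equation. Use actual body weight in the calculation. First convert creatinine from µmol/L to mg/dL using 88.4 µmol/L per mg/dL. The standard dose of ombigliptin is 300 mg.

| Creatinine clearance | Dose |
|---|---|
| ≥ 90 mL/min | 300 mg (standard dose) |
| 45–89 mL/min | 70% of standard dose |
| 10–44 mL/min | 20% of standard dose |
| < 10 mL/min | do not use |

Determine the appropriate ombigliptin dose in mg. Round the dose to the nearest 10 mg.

60 mg

SCr = 290 / 88.4 = 3.281 mg/dL
CrCl = (140 − 41) × 73 / (72 × 3.281) = 7227.0 / 236.23 ≈ 30.6 mL/min
CrCl ≈ 31 mL/min → bracket 10–44 mL/min.
20% of 300 mg = 60 mg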